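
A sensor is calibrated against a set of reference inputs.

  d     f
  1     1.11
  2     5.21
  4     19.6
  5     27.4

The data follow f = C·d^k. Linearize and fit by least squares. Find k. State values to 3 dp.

k = 2.000

Taking logs, ln f = k·ln d + ln C, so regress ln f on ln d.
Σln d = 3.6889, Σ(ln d)² = 4.9926, Σln f = 8.0410, Σln d·ln f = 10.5972.
Equations: 4.9926·k + 3.6889·ln C = 10.5972;  3.6889·k + 4·ln C = 8.0410.
Solving (det = 6.3624): k = 2.00025, ln C = 0.16559.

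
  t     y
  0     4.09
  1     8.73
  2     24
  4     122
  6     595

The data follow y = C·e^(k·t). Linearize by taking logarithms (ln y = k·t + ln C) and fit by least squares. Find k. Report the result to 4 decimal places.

Linearized form: ln y = k·t + ln C. From the 5 transformed points,
Over the data: Σt = 13.0000, Σ(t)² = 57.0000, Σln y = 17.9459, Σt·ln y = 66.0703.
Normal system: [[57.0000, 13.0000]; [13.0000, 5]]·[k, ln C]ᵀ = [66.0703, 17.9459]ᵀ.
Solving (det = 116.0000): k = 0.83668, ln C = 1.41383.

k = 0.8367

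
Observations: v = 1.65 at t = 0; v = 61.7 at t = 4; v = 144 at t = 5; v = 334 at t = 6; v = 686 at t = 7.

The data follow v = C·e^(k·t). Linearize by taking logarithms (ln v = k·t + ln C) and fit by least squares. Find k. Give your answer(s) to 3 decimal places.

k = 0.870

Let Y = ln v. Fitting Y = k·t + ln C by least squares:
XᵀX = [[126.0000, 22.0000]; [22.0000, 5]], rhs = [121.9212, 21.9349]ᵀ  (here Σt = 22.0000, Σ(t)² = 126.0000, Σln v = 21.9349, Σt·ln v = 121.9212).
Slope k = (n·Σt·ln v − Σt·Σln v)/(n·Σ(t)² − (Σt)²) = (5·121.9212 − 22.0000·21.9349)/146.0000 = 0.87013; ln C = (Σln v − k·Σt)/n = 0.55843.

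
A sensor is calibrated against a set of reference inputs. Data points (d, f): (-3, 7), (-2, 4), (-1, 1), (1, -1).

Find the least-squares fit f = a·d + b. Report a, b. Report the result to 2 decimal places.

From the data, Σd·d = 15, Σd = -5, Σ1 = 4.
For Aᵀf: Σd·f = -31, Σf = 11.
AᵀA·[a, b]ᵀ = Aᵀf becomes [[15, -5]; [-5, 4]]·[a, b]ᵀ = [-31, 11]ᵀ.
Eliminating b: 4·(row 1) − (-5)·(row 2) gives 35·a = 4·(-31) − (-5)·11 = -69, so a = -69/35.
Then b = (11 − (-5)·(-69/35))/4 = 2/7.

a = -1.97, b = 0.29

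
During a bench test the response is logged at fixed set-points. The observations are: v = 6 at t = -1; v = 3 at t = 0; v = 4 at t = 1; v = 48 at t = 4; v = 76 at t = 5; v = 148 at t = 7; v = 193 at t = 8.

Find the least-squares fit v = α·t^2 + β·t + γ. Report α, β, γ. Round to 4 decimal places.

The normal equations are: 7380·α + 1044·β + 156·γ = 22282;  1044·α + 156·β + 24·γ = 3150;  156·α + 24·β + 7·γ = 478.
(Σt^2·t^2 = 7380, Σt^2·t = 1044, Σt^2 = 156, Σt·t = 156, Σt = 24, Σ1 = 7, Σt^2·v = 22282, Σt·v = 3150, Σv = 478.)
Inverting the 3×3 Gram matrix, [α, β, γ]ᵀ = [6407/2079, -11/14, 1594/693]ᵀ.

α = 3.0818, β = -0.7857, γ = 2.3001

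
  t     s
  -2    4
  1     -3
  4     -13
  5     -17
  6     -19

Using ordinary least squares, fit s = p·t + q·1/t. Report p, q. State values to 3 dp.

The normal equations are: 82·p + 5·q = -262;  5·p + (4969/3600)·q = -889/60.
(Σt·t = 82, Σt·1/t = 5, Σ1/t·1/t = 4969/3600, Σt·s = -262, Σ1/t·s = -889/60.)
Determinant 82·(4969/3600) − 5² = 158729/1800.
p = ((-262)·(4969/3600) − 5·(-889/60))/(158729/1800) = -517589/158729; q = (82·(-889/60) − 5·(-262))/(158729/1800) = 171060/158729.

p = -3.261, q = 1.078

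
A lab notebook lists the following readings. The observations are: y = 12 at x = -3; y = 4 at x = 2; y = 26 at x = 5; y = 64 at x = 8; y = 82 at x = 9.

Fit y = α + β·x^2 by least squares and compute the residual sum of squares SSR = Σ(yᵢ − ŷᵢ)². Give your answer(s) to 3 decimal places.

With design matrix A, AᵀA = [[5, 183]; [183, 11379]] and Aᵀy = [188, 11512]ᵀ.
Δ = 5·11379 − 183² = 23406.
α = (188·11379 − 183·11512)/23406 = 5426/3901; β = (5·11512 − 183·188)/23406 = 11578/11703.
Residuals: 6652/3901, -15778/11703, -1450/11703, -8278/11703, 1850/3901; SSR = 63968/11703.

SSR = 5.466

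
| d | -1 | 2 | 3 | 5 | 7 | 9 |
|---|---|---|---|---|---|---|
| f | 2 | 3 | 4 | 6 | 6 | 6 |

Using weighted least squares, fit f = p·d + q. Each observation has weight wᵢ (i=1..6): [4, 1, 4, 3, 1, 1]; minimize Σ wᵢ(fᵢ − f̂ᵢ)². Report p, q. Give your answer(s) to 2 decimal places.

Forming MᵀWM = [[249, 41]; [41, 14]] and MᵀWf = [232, 57]ᵀ gives MᵀWM·[p, q]ᵀ = MᵀWf.
Eliminating q: 14·(row 1) − 41·(row 2) gives 1805·p = 14·232 − 41·57 = 911, so p = 911/1805.
Then q = (57 − 41·(911/1805))/14 = 4681/1805.

p = 0.50, q = 2.59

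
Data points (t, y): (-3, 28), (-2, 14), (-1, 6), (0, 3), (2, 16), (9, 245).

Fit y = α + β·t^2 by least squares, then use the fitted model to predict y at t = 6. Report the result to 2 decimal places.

ŷ = 110.31

Entries of AᵀA: Σ1 = 6, Σt^2 = 99, Σt^2·t^2 = 6675.
Right-hand side: Σy = 312, Σt^2·y = 20223.
So AᵀA·[α, β]ᵀ = Aᵀy: [[6, 99]; [99, 6675]]·[α, β]ᵀ = [312, 20223]ᵀ.
det = 6·6675 − 99² = 30249.
α = (312·6675 − 99·20223)/30249 = 8947/3361; β = (6·20223 − 99·312)/30249 = 10050/3361.
At t = 6: ŷ = (8947/3361)·(1) + (10050/3361)·(36) = 370747/3361.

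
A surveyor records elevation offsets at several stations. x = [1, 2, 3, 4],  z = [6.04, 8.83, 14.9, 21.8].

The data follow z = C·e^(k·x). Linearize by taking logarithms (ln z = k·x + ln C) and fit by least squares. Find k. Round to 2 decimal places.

k = 0.44

With ln zᵢ as the transformed response and xᵢ as the regressor:
Σx = 10.0000, Σ(x)² = 30.0000, Σln z = 9.7598, Σx·ln z = 26.5864.
Equations: 30.0000·k + 10.0000·ln C = 26.5864;  10.0000·k + 4·ln C = 9.7598.
Δ = 30.0000·4 − (10.0000)² = 20.0000; k = (26.5864·4 − 10.0000·9.7598)/20.0000 = 0.43737, ln C = (30.0000·9.7598 − 10.0000·26.5864)/20.0000 = 1.34653.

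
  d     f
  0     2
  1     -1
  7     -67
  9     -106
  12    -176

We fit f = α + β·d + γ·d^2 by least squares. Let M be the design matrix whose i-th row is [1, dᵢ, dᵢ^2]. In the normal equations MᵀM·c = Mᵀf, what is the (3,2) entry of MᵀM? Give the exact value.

2801

Row 3 ↔ basis d^2, column 2 ↔ basis d, so (MᵀM)_{3,2} = Σᵢ (d^2)·(d) = (0)·(0) + (1)·(1) + (49)·(7) + (81)·(9) + (144)·(12) = 2801.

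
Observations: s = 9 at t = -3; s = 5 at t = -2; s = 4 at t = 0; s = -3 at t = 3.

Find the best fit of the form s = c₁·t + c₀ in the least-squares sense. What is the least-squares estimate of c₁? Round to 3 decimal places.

Entries of AᵀA: Σt·t = 22, Σt = -2, Σ1 = 4.
Right-hand side: Σt·s = -46, Σs = 15.
Normal equations: [[22, -2]; [-2, 4]]·[c₁, c₀]ᵀ = [-46, 15]ᵀ.
Eliminating c₀: 4·(row 1) − (-2)·(row 2) gives 84·c₁ = 4·(-46) − (-2)·15 = -154, so c₁ = -11/6.
Then c₀ = (15 − (-2)·(-11/6))/4 = 17/6.

c₁ = -1.833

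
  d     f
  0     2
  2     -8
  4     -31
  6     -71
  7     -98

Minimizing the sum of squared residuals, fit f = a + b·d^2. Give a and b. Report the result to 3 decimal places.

a = 1.181, b = -2.018

Compute the Gram sums: Σ1 = 5, Σd^2 = 105, Σd^2·d^2 = 3969.
And Σf = -206, Σd^2·f = -7886.
So AᵀA·[a, b]ᵀ = Aᵀf: [[5, 105]; [105, 3969]]·[a, b]ᵀ = [-206, -7886]ᵀ.
det = 5·3969 − 105² = 8820.
a = ((-206)·3969 − 105·(-7886))/8820 = 124/105; b = (5·(-7886) − 105·(-206))/8820 = -890/441.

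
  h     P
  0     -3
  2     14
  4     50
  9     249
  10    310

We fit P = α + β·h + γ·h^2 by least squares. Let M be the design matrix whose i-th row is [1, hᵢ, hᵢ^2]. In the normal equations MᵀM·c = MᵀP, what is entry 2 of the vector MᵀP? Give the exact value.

Entry 2 ↔ basis h, so (MᵀP)_{2} = Σᵢ (h)·Pᵢ = (0)·(-3) + (2)·(14) + (4)·(50) + (9)·(249) + (10)·(310) = 5569.

5569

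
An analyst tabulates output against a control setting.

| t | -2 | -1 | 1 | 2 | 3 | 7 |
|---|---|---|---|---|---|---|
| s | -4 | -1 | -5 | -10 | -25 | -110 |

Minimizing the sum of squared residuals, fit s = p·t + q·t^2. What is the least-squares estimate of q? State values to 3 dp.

q = -1.973

From the data, Σt·t = 68, Σt·t^2 = 370, Σt^2·t^2 = 2516.
Moment sums: Σt·s = -861, Σt^2·s = -5677.
So XᵀX·[p, q]ᵀ = Xᵀs: [[68, 370]; [370, 2516]]·[p, q]ᵀ = [-861, -5677]ᵀ.
det = 68·2516 − 370² = 34188.
p = ((-861)·2516 − 370·(-5677))/34188 = -127/66; q = (68·(-5677) − 370·(-861))/34188 = -4819/2442.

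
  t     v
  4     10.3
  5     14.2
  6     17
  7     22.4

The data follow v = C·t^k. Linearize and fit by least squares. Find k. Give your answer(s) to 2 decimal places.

With ln vᵢ as the transformed response and ln tᵢ as the regressor:
Σln t = 6.7334, Σ(ln t)² = 11.5091, Σln v = 10.9277, Σln t·ln v = 18.6297.
Normal system: [[11.5091, 6.7334]; [6.7334, 4]]·[k, ln C]ᵀ = [18.6297, 10.9277]ᵀ.
Solving (det = 0.6976): k = 1.34507, ln C = 0.46769.

k = 1.35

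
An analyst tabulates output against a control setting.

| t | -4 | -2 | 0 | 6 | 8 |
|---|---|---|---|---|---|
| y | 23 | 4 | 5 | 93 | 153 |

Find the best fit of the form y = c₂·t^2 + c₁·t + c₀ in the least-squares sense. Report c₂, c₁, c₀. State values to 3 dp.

Forming AᵀA = [[5664, 656, 120]; [656, 120, 8]; [120, 8, 5]] and Aᵀy = [13524, 1682, 278]ᵀ gives AᵀA·[c₂, c₁, c₀]ᵀ = Aᵀy.
Inverting the 3×3 Gram matrix, [c₂, c₁, c₀]ᵀ = [1791/928, 51/16, 485/116]ᵀ.

c₂ = 1.930, c₁ = 3.188, c₀ = 4.181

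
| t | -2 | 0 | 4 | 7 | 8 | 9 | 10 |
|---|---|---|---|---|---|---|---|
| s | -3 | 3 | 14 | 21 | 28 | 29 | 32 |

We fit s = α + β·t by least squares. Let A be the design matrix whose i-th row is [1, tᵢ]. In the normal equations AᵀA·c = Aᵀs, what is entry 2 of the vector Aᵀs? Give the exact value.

1014

Entry 2 ↔ basis t, so (Aᵀs)_{2} = Σᵢ (t)·sᵢ = (-2)·(-3) + (0)·(3) + (4)·(14) + (7)·(21) + (8)·(28) + (9)·(29) + (10)·(32) = 1014.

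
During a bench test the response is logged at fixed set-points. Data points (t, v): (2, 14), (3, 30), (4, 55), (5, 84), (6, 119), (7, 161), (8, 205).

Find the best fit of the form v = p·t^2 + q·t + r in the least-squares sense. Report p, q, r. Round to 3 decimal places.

With design matrix A, AᵀA = [[8771, 1295, 203]; [1295, 203, 35]; [203, 35, 7]] and Aᵀv = [28599, 4239, 668]ᵀ.
Solving the 3×3 system (Gaussian elimination) gives p = 79/28, q = 109/28, r = -41/7.

p = 2.821, q = 3.893, r = -5.857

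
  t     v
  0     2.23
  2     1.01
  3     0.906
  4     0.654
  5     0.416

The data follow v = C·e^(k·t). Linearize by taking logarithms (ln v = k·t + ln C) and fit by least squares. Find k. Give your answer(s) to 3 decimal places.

Let Y = ln v. Fitting Y = k·t + ln C by least squares:
Σt = 14.0000, Σ(t)² = 54.0000, Σln v = -0.5885, Σt·ln v = -6.3602.
Equations: 54.0000·k + 14.0000·ln C = -6.3602;  14.0000·k + 5·ln C = -0.5885.
Δ = 54.0000·5 − (14.0000)² = 74.0000; k = (-6.3602·5 − 14.0000·-0.5885)/74.0000 = -0.31841, ln C = (54.0000·-0.5885 − 14.0000·-6.3602)/74.0000 = 0.77385.

k = -0.318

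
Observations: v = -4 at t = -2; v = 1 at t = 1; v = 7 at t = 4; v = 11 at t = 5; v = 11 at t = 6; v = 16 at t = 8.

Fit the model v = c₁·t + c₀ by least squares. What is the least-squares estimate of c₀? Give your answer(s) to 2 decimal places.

c₀ = -0.41

The normal system AᵀA·[c₁, c₀]ᵀ = Aᵀv is [[146, 22]; [22, 6]]·[c₁, c₀]ᵀ = [286, 42]ᵀ.
det = 146·6 − 22² = 392.
c₁ = (286·6 − 22·42)/392 = 99/49; c₀ = (146·42 − 22·286)/392 = -20/49.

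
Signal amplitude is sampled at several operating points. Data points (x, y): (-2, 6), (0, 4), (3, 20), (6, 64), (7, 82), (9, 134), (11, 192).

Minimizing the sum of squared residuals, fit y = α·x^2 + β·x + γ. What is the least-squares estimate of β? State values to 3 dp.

Entries of AᵀA: Σx^2·x^2 = 24996, Σx^2·x = 2638, Σx^2 = 300, Σx·x = 300, Σx = 34, Σ1 = 7.
Right-hand side: Σx^2·y = 40612, Σx·y = 4324, Σy = 502.
AᵀA·[α, β, γ]ᵀ = Aᵀy becomes [[24996, 2638, 300]; [2638, 300, 34]; [300, 34, 7]]·[α, β, γ]ᵀ = [40612, 4324, 502]ᵀ.
Solving the 3×3 system (Gaussian elimination) gives α = 87176/60647, β = 84686/60647, γ = 201810/60647.

β = 1.396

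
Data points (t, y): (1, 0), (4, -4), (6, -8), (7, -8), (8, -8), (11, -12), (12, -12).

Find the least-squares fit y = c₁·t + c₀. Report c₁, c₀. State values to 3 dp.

c₁ = -1.091, c₀ = 0.208

Normal-equation sums: Σt·t = 431, Σt = 49, Σ1 = 7.
Moment sums: Σt·y = -460, Σy = -52.
So AᵀA·[c₁, c₀]ᵀ = Aᵀy: [[431, 49]; [49, 7]]·[c₁, c₀]ᵀ = [-460, -52]ᵀ.
Eliminating c₀: 7·(row 1) − 49·(row 2) gives 616·c₁ = 7·(-460) − 49·(-52) = -672, so c₁ = -12/11.
Then c₀ = ((-52) − 49·(-12/11))/7 = 16/77.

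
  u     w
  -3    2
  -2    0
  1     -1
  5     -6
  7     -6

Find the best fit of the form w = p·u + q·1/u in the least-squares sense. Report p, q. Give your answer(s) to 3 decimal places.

Normal-equation sums: Σu·u = 88, Σu·1/u = 5, Σ1/u·1/u = 62689/44100.
For Aᵀw: Σu·w = -79, Σ1/u·w = -391/105.
AᵀA·[p, q]ᵀ = Aᵀw becomes [[88, 5]; [5, 62689/44100]]·[p, q]ᵀ = [-79, -391/105]ᵀ.
det = 88·(62689/44100) − 5² = 1103533/11025.
p = ((-79)·(62689/44100) − 5·(-391/105))/(1103533/11025) = -4131331/4414132; q = (88·(-391/105) − 5·(-79))/(1103533/11025) = 742035/1103533.

p = -0.936, q = 0.672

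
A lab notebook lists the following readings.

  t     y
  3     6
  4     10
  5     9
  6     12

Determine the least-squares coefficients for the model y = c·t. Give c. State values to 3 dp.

From the data, Σt·t = 86.
Right-hand side: Σt·y = 175.
XᵀX·[c]ᵀ = Xᵀy becomes [[86]]·[c]ᵀ = [175]ᵀ.
Hence c = 175 / 86 ≈ 2.03488.

c = 2.035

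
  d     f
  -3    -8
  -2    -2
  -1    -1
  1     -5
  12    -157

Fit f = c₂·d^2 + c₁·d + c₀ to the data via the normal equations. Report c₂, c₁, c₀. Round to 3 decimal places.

The normal system XᵀX·[c₂, c₁, c₀]ᵀ = Xᵀf is [[20835, 1693, 159]; [1693, 159, 7]; [159, 7, 5]]·[c₂, c₁, c₀]ᵀ = [-22694, -1860, -173]ᵀ.
Row-reducing yields c₂ = -465807/480302, c₁ = -617359/480302, c₀ = -470742/240151.

c₂ = -0.970, c₁ = -1.285, c₀ = -1.960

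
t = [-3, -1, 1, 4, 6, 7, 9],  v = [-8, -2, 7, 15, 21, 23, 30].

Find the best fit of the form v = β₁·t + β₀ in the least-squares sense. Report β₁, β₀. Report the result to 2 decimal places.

Sums needed: Σt·t = 193, Σt = 23, Σ1 = 7.
For Mᵀv: Σt·v = 650, Σv = 86.
det = 193·7 − 23² = 822.
β₁ = (650·7 − 23·86)/822 = 1286/411; β₀ = (193·86 − 23·650)/822 = 824/411.

β₁ = 3.13, β₀ = 2.00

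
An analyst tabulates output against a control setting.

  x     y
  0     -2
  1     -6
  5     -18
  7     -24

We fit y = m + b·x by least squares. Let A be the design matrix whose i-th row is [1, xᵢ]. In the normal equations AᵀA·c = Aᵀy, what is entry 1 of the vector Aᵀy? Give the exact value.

-50

Entry 1 ↔ basis 1, so (Aᵀy)_{1} = Σᵢ yᵢ = (1)·(-2) + (1)·(-6) + (1)·(-18) + (1)·(-24) = -50.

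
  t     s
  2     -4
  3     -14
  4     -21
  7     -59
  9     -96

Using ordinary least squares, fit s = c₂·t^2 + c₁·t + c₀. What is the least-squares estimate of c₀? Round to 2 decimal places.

The normal system AᵀA·[c₂, c₁, c₀]ᵀ = Aᵀs is [[9315, 1171, 159]; [1171, 159, 25]; [159, 25, 5]]·[c₂, c₁, c₀]ᵀ = [-11145, -1411, -194]ᵀ.
Row-reducing yields c₂ = -8403/8558, c₁ = -18075/8558, c₀ = 12770/4279.

c₀ = 2.98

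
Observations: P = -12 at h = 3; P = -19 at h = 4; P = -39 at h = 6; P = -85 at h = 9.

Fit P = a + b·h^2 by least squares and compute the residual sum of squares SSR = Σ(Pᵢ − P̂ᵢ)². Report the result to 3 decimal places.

SSR = 0.093

With design matrix A, AᵀA = [[4, 142]; [142, 8194]] and AᵀP = [-155, -8701]ᵀ.
Eliminating b: 8194·(row 1) − 142·(row 2) gives 12612·a = 8194·(-155) − 142·(-8701) = -34528, so a = -8632/3153.
Then b = ((-8701) − 142·(-8632/3153))/8194 = -6397/6306.
Residuals: -835/6306, -33/1051, 811/3153, -589/6306; SSR = 589/6306.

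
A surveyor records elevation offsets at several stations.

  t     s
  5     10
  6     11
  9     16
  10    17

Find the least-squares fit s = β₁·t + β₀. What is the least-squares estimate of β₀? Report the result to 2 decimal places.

β₀ = 2.47

Compute the Gram sums: Σt·t = 242, Σt = 30, Σ1 = 4.
Moment sums: Σt·s = 430, Σs = 54.
MᵀM·[β₁, β₀]ᵀ = Mᵀs becomes [[242, 30]; [30, 4]]·[β₁, β₀]ᵀ = [430, 54]ᵀ.
Eliminating β₀: 4·(row 1) − 30·(row 2) gives 68·β₁ = 4·430 − 30·54 = 100, so β₁ = 25/17.
Then β₀ = (54 − 30·(25/17))/4 = 42/17.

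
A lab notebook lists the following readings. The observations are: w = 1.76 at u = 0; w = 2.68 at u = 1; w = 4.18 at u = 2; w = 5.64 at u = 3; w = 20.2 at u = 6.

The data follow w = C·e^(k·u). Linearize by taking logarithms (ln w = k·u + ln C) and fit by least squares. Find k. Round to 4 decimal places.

Linearized form: ln w = k·u + ln C. From the 5 transformed points,
Σu = 12.0000, Σ(u)² = 50.0000, Σln w = 7.7170, Σu·ln w = 27.0702.
Equations: 50.0000·k + 12.0000·ln C = 27.0702;  12.0000·k + 5·ln C = 7.7170.
Solving (det = 106.0000): k = 0.40327, ln C = 0.57555.

k = 0.4033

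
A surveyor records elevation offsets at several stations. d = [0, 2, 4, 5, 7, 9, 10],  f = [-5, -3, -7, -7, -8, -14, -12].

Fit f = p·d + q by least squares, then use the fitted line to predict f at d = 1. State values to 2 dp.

f̂ = -3.95

Entries of XᵀX: Σd·d = 275, Σd = 37, Σ1 = 7.
Moment sums: Σd·f = -371, Σf = -56.
XᵀX·[p, q]ᵀ = Xᵀf becomes [[275, 37]; [37, 7]]·[p, q]ᵀ = [-371, -56]ᵀ.
det = 275·7 − 37² = 556.
p = ((-371)·7 − 37·(-56))/556 = -525/556; q = (275·(-56) − 37·(-371))/556 = -1673/556.
At d = 1: f̂ = (-525/556)·(1) + (-1673/556)·(1) = -1099/278.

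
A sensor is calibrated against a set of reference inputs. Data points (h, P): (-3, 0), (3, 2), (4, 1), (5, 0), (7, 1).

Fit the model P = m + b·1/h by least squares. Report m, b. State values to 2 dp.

m = 0.55, b = 2.13

Compute the Gram sums: Σ1 = 5, Σ1/h = 83/140, Σ1/h·1/h = 60881/176400.
And ΣP = 4, Σ1/h·P = 89/84.
Normal equations: [[5, 83/140]; [83/140, 60881/176400]]·[m, b]ᵀ = [4, 89/84]ᵀ.
Eliminating b: (60881/176400)·(row 1) − (83/140)·(row 2) gives (60601/44100)·m = (60881/176400)·4 − (83/140)·(89/84) = 132719/176400, so m = 132719/242404.
Then b = ((89/84) − (83/140)·(132719/242404))/(60881/176400) = 129045/60601.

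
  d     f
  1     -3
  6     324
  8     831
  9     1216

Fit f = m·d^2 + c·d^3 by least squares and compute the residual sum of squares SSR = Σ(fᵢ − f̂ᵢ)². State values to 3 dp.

SSR = 5.208

Compute the Gram sums: Σd^2·d^2 = 11954, Σd^2·d^3 = 99594, Σd^3·d^3 = 840242.
And Σd^2·f = 163341, Σd^3·f = 1381917.
XᵀX·[m, c]ᵀ = Xᵀf becomes [[11954, 99594]; [99594, 840242]]·[m, c]ᵀ = [163341, 1381917]ᵀ.
det = 11954·840242 − 99594² = 125288032.
m = (163341·840242 − 99594·1381917)/125288032 = -48084147/15661004; c = (11954·1381917 − 99594·163341)/125288032 = 31456533/15661004.
Residuals: -15177699/7830502, 2645865/3915251, -3516291/3915251, 3392107/7830502; SSR = 40780087/7830502.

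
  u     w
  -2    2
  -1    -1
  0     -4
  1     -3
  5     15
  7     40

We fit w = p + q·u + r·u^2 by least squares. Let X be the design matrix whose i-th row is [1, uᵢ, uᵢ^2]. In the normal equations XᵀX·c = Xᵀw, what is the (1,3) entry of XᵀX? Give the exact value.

80

Row 1 ↔ basis 1, column 3 ↔ basis u^2, so (XᵀX)_{1,3} = Σᵢ u^2 = (1)·(4) + (1)·(1) + (1)·(0) + (1)·(1) + (1)·(25) + (1)·(49) = 80.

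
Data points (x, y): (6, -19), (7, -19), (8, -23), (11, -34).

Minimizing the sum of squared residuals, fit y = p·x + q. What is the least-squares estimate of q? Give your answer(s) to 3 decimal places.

The normal system MᵀM·[p, q]ᵀ = Mᵀy is [[270, 32]; [32, 4]]·[p, q]ᵀ = [-805, -95]ᵀ.
Δ = 270·4 − 32² = 56.
p = ((-805)·4 − 32·(-95))/56 = -45/14; q = (270·(-95) − 32·(-805))/56 = 55/28.

q = 1.964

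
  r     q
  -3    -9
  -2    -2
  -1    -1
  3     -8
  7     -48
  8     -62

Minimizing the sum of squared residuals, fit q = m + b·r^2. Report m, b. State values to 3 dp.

m = 0.634, b = -0.984

Forming XᵀX = [[6, 136]; [136, 6676]] and Xᵀq = [-130, -6482]ᵀ gives XᵀX·[m, b]ᵀ = Xᵀq.
Determinant 6·6676 − 136² = 21560.
m = ((-130)·6676 − 136·(-6482))/21560 = 1709/2695; b = (6·(-6482) − 136·(-130))/21560 = -5303/5390.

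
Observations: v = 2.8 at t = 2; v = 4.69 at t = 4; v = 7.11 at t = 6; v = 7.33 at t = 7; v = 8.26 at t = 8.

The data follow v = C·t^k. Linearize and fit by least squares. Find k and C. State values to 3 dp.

k = 0.792, C = 1.610

Linearized form: ln v = k·ln t + ln C. From the 5 transformed points,
Σln t = 7.8966, Σ(ln t)² = 13.7233, Σln v = 8.6400, Σln t·ln v = 14.6374.
Equations: 13.7233·k + 7.8966·ln C = 14.6374;  7.8966·k + 5·ln C = 8.6400.
Δ = 13.7233·5 − (7.8966)² = 6.2610; k = (14.6374·5 − 7.8966·8.6400)/6.2610 = 0.79241, ln C = (13.7233·8.6400 − 7.8966·14.6374)/6.2610 = 0.47652, so C = exp(0.47652) = 1.61047.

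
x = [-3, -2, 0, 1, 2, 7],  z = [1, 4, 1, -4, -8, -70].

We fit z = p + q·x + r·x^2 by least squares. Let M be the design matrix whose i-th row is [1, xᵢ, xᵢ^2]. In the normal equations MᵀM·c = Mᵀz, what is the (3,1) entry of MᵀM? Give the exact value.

67

Row 3 ↔ basis x^2, column 1 ↔ basis 1, so (MᵀM)_{3,1} = Σᵢ x^2 = (9)·(1) + (4)·(1) + (0)·(1) + (1)·(1) + (4)·(1) + (49)·(1) = 67.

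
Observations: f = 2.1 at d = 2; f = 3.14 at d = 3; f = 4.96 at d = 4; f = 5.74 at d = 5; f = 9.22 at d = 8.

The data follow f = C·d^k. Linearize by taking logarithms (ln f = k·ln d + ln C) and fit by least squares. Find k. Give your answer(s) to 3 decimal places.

With ln fᵢ as the transformed response and ln dᵢ as the regressor:
Σln d = 6.8669, Σ(ln d)² = 10.5236, Σln f = 7.4564, Σln d·ln f = 11.4230.
Normal system: [[10.5236, 6.8669]; [6.8669, 5]]·[k, ln C]ᵀ = [11.4230, 7.4564]ᵀ.
Δ = 10.5236·5 − (6.8669)² = 5.4631; k = (11.4230·5 − 6.8669·7.4564)/5.4631 = 1.08223, ln C = (10.5236·7.4564 − 6.8669·11.4230)/5.4631 = 0.00496.

k = 1.082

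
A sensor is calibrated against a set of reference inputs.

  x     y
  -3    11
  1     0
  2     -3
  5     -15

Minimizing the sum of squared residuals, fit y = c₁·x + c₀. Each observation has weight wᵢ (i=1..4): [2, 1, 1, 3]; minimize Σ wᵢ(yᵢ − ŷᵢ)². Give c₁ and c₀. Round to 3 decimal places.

Normal-equation sums: Σwᵢ·x·x = 98, Σwᵢ·x = 12, Σwᵢ·1 = 7.
Right-hand side: Σwᵢ·x·y = -297, Σwᵢ·y = -26.
AᵀWA·[c₁, c₀]ᵀ = AᵀWy becomes [[98, 12]; [12, 7]]·[c₁, c₀]ᵀ = [-297, -26]ᵀ.
Eliminating c₀: 7·(row 1) − 12·(row 2) gives 542·c₁ = 7·(-297) − 12·(-26) = -1767, so c₁ = -1767/542.
Then c₀ = ((-26) − 12·(-1767/542))/7 = 508/271.

c₁ = -3.260, c₀ = 1.875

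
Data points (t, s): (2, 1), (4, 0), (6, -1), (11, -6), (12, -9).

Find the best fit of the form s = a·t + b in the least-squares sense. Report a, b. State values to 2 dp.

MᵀM·[a, b]ᵀ = Mᵀs reads: 321·a + 35·b = -178;  35·a + 5·b = -15.
Eliminating b: 5·(row 1) − 35·(row 2) gives 380·a = 5·(-178) − 35·(-15) = -365, so a = -73/76.
Then b = ((-15) − 35·(-73/76))/5 = 283/76.

a = -0.96, b = 3.72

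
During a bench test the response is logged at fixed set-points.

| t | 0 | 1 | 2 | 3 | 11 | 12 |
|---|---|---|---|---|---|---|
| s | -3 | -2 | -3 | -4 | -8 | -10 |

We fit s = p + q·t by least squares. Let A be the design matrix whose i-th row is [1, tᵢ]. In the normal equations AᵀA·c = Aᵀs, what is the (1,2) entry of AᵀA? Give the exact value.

Row 1 ↔ basis 1, column 2 ↔ basis t, so (AᵀA)_{1,2} = Σᵢ t = (1)·(0) + (1)·(1) + (1)·(2) + (1)·(3) + (1)·(11) + (1)·(12) = 29.

29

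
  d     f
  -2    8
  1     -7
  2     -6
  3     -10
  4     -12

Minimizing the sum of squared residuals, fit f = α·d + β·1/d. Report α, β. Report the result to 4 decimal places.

Setting ∂/∂α … = 0 gives: 34·α + 5·β = -113;  5·α + (241/144)·β = -61/3.
det = 34·(241/144) − 5² = 2297/72.
α = ((-113)·(241/144) − 5·(-61/3))/(2297/72) = -12593/4594; β = (34·(-61/3) − 5·(-113))/(2297/72) = -9096/2297.

α = -2.7412, β = -3.9599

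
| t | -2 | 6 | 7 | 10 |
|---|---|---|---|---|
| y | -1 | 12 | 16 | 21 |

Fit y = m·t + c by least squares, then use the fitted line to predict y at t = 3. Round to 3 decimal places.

With design matrix A, AᵀA = [[189, 21]; [21, 4]] and Aᵀy = [396, 48]ᵀ.
Determinant 189·4 − 21² = 315.
m = (396·4 − 21·48)/315 = 64/35; c = (189·48 − 21·396)/315 = 12/5.
At t = 3: ŷ = (64/35)·(3) + (12/5)·(1) = 276/35.

ŷ = 7.886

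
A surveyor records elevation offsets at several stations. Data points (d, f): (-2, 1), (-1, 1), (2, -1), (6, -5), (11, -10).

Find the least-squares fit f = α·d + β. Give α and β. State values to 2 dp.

From the data, Σd·d = 166, Σd = 16, Σ1 = 5.
For Mᵀf: Σd·f = -145, Σf = -14.
Δ = 166·5 − 16² = 574.
α = ((-145)·5 − 16·(-14))/574 = -501/574; β = (166·(-14) − 16·(-145))/574 = -2/287.

α = -0.87, β = -0.01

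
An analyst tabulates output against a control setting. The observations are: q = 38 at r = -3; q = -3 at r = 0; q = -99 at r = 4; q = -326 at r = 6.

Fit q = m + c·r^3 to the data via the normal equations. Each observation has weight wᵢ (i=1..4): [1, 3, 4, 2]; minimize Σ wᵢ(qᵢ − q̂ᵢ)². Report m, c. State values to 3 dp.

m = -3.001, c = -1.496

Forming MᵀWM = [[10, 661]; [661, 110425]] and MᵀWq = [-1019, -167202]ᵀ gives MᵀWM·[m, c]ᵀ = MᵀWq.
Determinant 10·110425 − 661² = 667329.
m = ((-1019)·110425 − 661·(-167202))/667329 = -2002553/667329; c = (10·(-167202) − 661·(-1019))/667329 = -998461/667329.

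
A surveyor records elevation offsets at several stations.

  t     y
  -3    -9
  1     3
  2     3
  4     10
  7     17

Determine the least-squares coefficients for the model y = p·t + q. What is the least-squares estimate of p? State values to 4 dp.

Setting ∂/∂p … = 0 gives: 79·p + 11·q = 195;  11·p + 5·q = 24.
(Σt·t = 79, Σt = 11, Σ1 = 5, Σt·y = 195, Σy = 24.)
Δ = 79·5 − 11² = 274.
p = (195·5 − 11·24)/274 = 711/274; q = (79·24 − 11·195)/274 = -249/274.

p = 2.5949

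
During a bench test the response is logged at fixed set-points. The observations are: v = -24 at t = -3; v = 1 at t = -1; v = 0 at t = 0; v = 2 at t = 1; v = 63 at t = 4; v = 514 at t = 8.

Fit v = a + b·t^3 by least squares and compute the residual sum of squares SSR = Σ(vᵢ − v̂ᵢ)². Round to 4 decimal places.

From the data, Σ1 = 6, Σt^3 = 549, Σt^3·t^3 = 266971.
And Σv = 556, Σt^3·v = 267849.
Determinant 6·266971 − 549² = 1300425.
a = (556·266971 − 549·267849)/1300425 = 55471/52017; b = (6·267849 − 549·556)/1300425 = 17358/17339.
Residuals: 102119/52017, 48620/52017, -55471/52017, -3511/52017, -111136/52017, 19379/52017; SSR = 549980/52017.

SSR = 10.5731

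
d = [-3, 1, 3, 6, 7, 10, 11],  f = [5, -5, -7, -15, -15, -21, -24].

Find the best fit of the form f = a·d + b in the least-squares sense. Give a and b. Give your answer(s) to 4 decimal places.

a = -2.0000, b = -1.7143

Compute the Gram sums: Σd·d = 325, Σd = 35, Σ1 = 7.
Moment sums: Σd·f = -710, Σf = -82.
det = 325·7 − 35² = 1050.
a = ((-710)·7 − 35·(-82))/1050 = -2; b = (325·(-82) − 35·(-710))/1050 = -12/7.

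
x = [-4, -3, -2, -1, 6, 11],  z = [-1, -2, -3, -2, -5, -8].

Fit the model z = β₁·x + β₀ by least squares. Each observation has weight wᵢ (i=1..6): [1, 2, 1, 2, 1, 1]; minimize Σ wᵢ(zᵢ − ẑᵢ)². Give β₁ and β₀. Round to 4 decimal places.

β₁ = -0.4218, β₀ = -2.9668

With design matrix A, AᵀWA = [[197, 3]; [3, 8]] and AᵀWz = [-92, -25]ᵀ.
Δ = 197·8 − 3² = 1567.
β₁ = ((-92)·8 − 3·(-25))/1567 = -661/1567; β₀ = (197·(-25) − 3·(-92))/1567 = -4649/1567.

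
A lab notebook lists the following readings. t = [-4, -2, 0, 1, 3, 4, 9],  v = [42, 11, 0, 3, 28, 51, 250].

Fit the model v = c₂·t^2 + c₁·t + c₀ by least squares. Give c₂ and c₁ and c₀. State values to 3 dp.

Normal-equation sums: Σt^2·t^2 = 7171, Σt^2·t = 749, Σt^2 = 127, Σt·t = 127, Σt = 11, Σ1 = 7.
For Aᵀv: Σt^2·v = 22037, Σt·v = 2351, Σv = 385.
AᵀA·[c₂, c₁, c₀]ᵀ = Aᵀv becomes [[7171, 749, 127]; [749, 127, 11]; [127, 11, 7]]·[c₂, c₁, c₀]ᵀ = [22037, 2351, 385]ᵀ.
Row-reducing yields c₂ = 403735/135387, c₁ = 132728/135387, c₀ = -87194/135387.

c₂ = 2.982, c₁ = 0.980, c₀ = -0.644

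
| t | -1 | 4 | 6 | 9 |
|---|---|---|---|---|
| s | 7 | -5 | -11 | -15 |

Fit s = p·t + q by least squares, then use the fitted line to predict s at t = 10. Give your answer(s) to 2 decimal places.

Compute the Gram sums: Σt·t = 134, Σt = 18, Σ1 = 4.
And Σt·s = -228, Σs = -24.
Normal equations: [[134, 18]; [18, 4]]·[p, q]ᵀ = [-228, -24]ᵀ.
det = 134·4 − 18² = 212.
p = ((-228)·4 − 18·(-24))/212 = -120/53; q = (134·(-24) − 18·(-228))/212 = 222/53.
At t = 10: ŝ = (-120/53)·(10) + (222/53)·(1) = -978/53.

ŝ = -18.45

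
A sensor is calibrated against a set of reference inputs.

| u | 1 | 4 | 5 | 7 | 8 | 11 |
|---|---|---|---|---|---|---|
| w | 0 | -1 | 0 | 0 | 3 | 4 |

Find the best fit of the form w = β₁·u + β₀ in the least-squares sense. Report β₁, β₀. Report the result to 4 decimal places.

β₁ = 0.4667, β₀ = -1.8000

The normal system XᵀX·[β₁, β₀]ᵀ = Xᵀw is [[276, 36]; [36, 6]]·[β₁, β₀]ᵀ = [64, 6]ᵀ.
det = 276·6 − 36² = 360.
β₁ = (64·6 − 36·6)/360 = 7/15; β₀ = (276·6 − 36·64)/360 = -9/5.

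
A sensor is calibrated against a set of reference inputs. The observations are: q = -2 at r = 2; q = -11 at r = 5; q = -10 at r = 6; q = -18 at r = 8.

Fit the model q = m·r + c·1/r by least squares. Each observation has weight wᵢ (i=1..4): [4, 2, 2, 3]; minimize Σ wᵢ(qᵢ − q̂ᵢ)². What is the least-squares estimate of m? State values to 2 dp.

XᵀWX·[m, c]ᵀ = XᵀWq reads: 330·m + 11·c = -678;  11·m + (17027/14400)·c = -1109/60.
Determinant 330·(17027/14400) − 11² = 129217/480.
m = ((-678)·(17027/14400) − 11·(-1109/60))/(129217/480) = -1436091/646085; c = (330·(-1109/60) − 11·(-678))/(129217/480) = 59280/11747.

m = -2.22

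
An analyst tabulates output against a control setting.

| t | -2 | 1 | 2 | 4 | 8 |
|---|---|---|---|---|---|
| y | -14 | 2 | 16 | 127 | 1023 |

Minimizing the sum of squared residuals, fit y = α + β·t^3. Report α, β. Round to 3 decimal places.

Sums needed: Σ1 = 5, Σt^3 = 577, Σt^3·t^3 = 266369.
Moment sums: Σy = 1154, Σt^3·y = 532146.
Eliminating β: 266369·(row 1) − 577·(row 2) gives 998916·α = 266369·1154 − 577·532146 = 341584, so α = 85396/249729.
Then β = (532146 − 577·(85396/249729))/266369 = 498718/249729.

α = 0.342, β = 1.997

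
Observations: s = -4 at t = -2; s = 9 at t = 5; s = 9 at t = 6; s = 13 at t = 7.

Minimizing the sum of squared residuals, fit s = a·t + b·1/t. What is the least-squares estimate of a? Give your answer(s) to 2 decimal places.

a = 1.70

With design matrix M, MᵀM = [[114, 4]; [4, 7457/22050]] and Mᵀs = [198, 501/70]ᵀ.
Eliminating b: (7457/22050)·(row 1) − 4·(row 2) gives (82883/3675)·a = (7457/22050)·198 − 4·(501/70) = 46957/1225, so a = 140871/82883.
Then b = ((501/70) − 4·(140871/82883))/(7457/22050) = 87885/82883.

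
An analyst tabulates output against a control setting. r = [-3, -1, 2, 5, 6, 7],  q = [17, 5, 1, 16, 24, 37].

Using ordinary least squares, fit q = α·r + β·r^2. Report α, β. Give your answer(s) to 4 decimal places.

Normal-equation sums: Σr·r = 124, Σr·r^2 = 664, Σr^2·r^2 = 4420.
Moment sums: Σr·q = 429, Σr^2·q = 3239.
MᵀM·[α, β]ᵀ = Mᵀq becomes [[124, 664]; [664, 4420]]·[α, β]ᵀ = [429, 3239]ᵀ.
Δ = 124·4420 − 664² = 107184.
α = (429·4420 − 664·3239)/107184 = -63629/26796; β = (124·3239 − 664·429)/107184 = 29195/26796.

α = -2.3746, β = 1.0895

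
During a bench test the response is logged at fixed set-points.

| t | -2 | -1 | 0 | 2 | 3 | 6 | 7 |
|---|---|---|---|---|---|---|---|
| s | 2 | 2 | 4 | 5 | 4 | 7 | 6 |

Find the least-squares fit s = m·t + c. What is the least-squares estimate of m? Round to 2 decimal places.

m = 0.50

Entries of AᵀA: Σt·t = 103, Σt = 15, Σ1 = 7.
Right-hand side: Σt·s = 100, Σs = 30.
Normal equations: [[103, 15]; [15, 7]]·[m, c]ᵀ = [100, 30]ᵀ.
Eliminating c: 7·(row 1) − 15·(row 2) gives 496·m = 7·100 − 15·30 = 250, so m = 125/248.
Then c = (30 − 15·(125/248))/7 = 795/248.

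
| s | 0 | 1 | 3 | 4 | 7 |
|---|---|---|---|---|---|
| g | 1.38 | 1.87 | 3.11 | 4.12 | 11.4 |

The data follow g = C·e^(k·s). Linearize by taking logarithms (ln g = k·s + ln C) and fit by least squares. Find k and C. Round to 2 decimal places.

k = 0.30, C = 1.34

Let Y = ln g. Fitting Y = k·s + ln C by least squares:
Σs = 15.0000, Σ(s)² = 75.0000, Σln g = 5.9321, Σs·ln g = 26.7285.
Normal system: [[75.0000, 15.0000]; [15.0000, 5]]·[k, ln C]ᵀ = [26.7285, 5.9321]ᵀ.
Slope k = (n·Σs·ln g − Σs·Σln g)/(n·Σ(s)² − (Σs)²) = (5·26.7285 − 15.0000·5.9321)/150.0000 = 0.29774; ln C = (Σln g − k·Σs)/n = 0.29320, so C = exp(0.29320) = 1.34072.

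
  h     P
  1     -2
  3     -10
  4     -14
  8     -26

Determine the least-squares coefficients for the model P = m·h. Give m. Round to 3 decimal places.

Compute the Gram sums: Σh·h = 90.
And Σh·P = -296.
Hence m = -296 / 90 ≈ -3.28889.

m = -3.289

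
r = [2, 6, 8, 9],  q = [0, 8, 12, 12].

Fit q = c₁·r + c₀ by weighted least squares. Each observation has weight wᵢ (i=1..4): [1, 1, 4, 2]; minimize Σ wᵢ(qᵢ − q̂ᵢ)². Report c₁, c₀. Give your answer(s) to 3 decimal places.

Entries of MᵀWM: Σwᵢ·r·r = 458, Σwᵢ·r = 58, Σwᵢ·1 = 8.
For MᵀWq: Σwᵢ·r·q = 648, Σwᵢ·q = 80.
Normal equations: [[458, 58]; [58, 8]]·[c₁, c₀]ᵀ = [648, 80]ᵀ.
Determinant 458·8 − 58² = 300.
c₁ = (648·8 − 58·80)/300 = 136/75; c₀ = (458·80 − 58·648)/300 = -236/75.

c₁ = 1.813, c₀ = -3.147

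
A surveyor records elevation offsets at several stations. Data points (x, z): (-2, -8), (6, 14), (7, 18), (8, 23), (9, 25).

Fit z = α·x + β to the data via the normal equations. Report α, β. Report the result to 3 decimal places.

Entries of AᵀA: Σx·x = 234, Σx = 28, Σ1 = 5.
Right-hand side: Σx·z = 635, Σz = 72.
Normal equations: [[234, 28]; [28, 5]]·[α, β]ᵀ = [635, 72]ᵀ.
Determinant 234·5 − 28² = 386.
α = (635·5 − 28·72)/386 = 1159/386; β = (234·72 − 28·635)/386 = -466/193.

α = 3.003, β = -2.415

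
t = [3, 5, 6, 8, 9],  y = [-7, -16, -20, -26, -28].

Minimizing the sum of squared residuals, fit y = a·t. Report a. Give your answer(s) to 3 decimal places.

a = -3.167

Entries of XᵀX: Σt·t = 215.
Right-hand side: Σt·y = -681.
Hence a = -681 / 215 ≈ -3.16744.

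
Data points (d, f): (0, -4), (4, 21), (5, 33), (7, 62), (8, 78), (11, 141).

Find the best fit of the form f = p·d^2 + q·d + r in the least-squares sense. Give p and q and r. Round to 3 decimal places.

Setting ∂/∂p … = 0 gives: 22019·p + 2375·q + 275·r = 26252;  2375·p + 275·q + 35·r = 2858;  275·p + 35·q + 6·r = 331.
Row-reducing yields p = 2809/2908, q = 187387/72700, r = -15056/3635.

p = 0.966, q = 2.578, r = -4.142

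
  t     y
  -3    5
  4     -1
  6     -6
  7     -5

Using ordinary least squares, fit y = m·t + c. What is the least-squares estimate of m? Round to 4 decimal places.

Sums needed: Σt·t = 110, Σt = 14, Σ1 = 4.
And Σt·y = -90, Σy = -7.
Δ = 110·4 − 14² = 244.
m = ((-90)·4 − 14·(-7))/244 = -131/122; c = (110·(-7) − 14·(-90))/244 = 245/122.

m = -1.0738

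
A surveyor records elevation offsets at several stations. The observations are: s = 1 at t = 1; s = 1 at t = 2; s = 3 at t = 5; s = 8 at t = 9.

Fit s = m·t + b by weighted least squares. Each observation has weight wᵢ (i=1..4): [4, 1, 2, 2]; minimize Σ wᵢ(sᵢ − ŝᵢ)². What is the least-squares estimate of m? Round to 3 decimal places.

Sums needed: Σwᵢ·t·t = 220, Σwᵢ·t = 34, Σwᵢ·1 = 9.
Moment sums: Σwᵢ·t·s = 180, Σwᵢ·s = 27.
Δ = 220·9 − 34² = 824.
m = (180·9 − 34·27)/824 = 351/412; b = (220·27 − 34·180)/824 = -45/206.

m = 0.852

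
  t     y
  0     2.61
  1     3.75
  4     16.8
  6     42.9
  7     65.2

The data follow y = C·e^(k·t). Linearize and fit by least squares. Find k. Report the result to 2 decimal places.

k = 0.47

Taking logs, ln y = k·t + ln C, so regress ln y on t.
AᵀA = [[102.0000, 18.0000]; [18.0000, 5]], rhs = [64.4027, 13.0388]ᵀ  (here Σt = 18.0000, Σ(t)² = 102.0000, Σln y = 13.0388, Σt·ln y = 64.4027).
Slope k = (n·Σt·ln y − Σt·Σln y)/(n·Σ(t)² − (Σt)²) = (5·64.4027 − 18.0000·13.0388)/186.0000 = 0.46943; ln C = (Σln y − k·Σt)/n = 0.91780.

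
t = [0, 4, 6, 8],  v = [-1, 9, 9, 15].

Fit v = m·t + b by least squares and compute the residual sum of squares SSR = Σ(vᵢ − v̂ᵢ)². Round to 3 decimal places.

SSR = 7.543

Forming XᵀX = [[116, 18]; [18, 4]] and Xᵀv = [210, 32]ᵀ gives XᵀX·[m, b]ᵀ = Xᵀv.
Eliminating b: 4·(row 1) − 18·(row 2) gives 140·m = 4·210 − 18·32 = 264, so m = 66/35.
Then b = (32 − 18·(66/35))/4 = -17/35.
Residuals: -18/35, 68/35, -64/35, 2/5; SSR = 264/35.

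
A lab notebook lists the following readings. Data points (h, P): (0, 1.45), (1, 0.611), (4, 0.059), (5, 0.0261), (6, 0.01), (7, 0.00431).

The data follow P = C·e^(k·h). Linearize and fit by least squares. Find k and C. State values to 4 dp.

k = -0.8235, C = 1.4651

With ln Pᵢ as the transformed response and hᵢ as the regressor:
Σh = 23.0000, Σ(h)² = 127.0000, Σln P = -16.6491, Σh·ln P = -95.8014.
Equations: 127.0000·k + 23.0000·ln C = -95.8014;  23.0000·k + 6·ln C = -16.6491.
Slope k = (n·Σh·ln P − Σh·Σln P)/(n·Σ(h)² − (Σh)²) = (6·-95.8014 − 23.0000·-16.6491)/233.0000 = -0.82351; ln C = (Σln P − k·Σh)/n = 0.38195, so C = exp(0.38195) = 1.46513.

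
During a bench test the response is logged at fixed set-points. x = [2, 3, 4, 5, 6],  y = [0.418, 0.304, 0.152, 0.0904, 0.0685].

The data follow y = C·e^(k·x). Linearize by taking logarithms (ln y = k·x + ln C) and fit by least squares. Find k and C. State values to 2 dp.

k = -0.48, C = 1.13

Let Y = ln y. Fitting Y = k·x + ln C by least squares:
Sums: Σx = 20.0000, Σ(x)² = 90.0000, Σln y = -9.0313, Σx·ln y = -40.9553.
Normal system: [[90.0000, 20.0000]; [20.0000, 5]]·[k, ln C]ᵀ = [-40.9553, -9.0313]ᵀ.
Solving (det = 50.0000): k = -0.48301, ln C = 0.12577, so C = exp(0.12577) = 1.13402.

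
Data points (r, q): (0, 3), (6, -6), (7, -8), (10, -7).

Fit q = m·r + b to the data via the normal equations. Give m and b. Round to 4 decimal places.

Forming AᵀA = [[185, 23]; [23, 4]] and Aᵀq = [-162, -18]ᵀ gives AᵀA·[m, b]ᵀ = Aᵀq.
det = 185·4 − 23² = 211.
m = ((-162)·4 − 23·(-18))/211 = -234/211; b = (185·(-18) − 23·(-162))/211 = 396/211.

m = -1.1090, b = 1.8768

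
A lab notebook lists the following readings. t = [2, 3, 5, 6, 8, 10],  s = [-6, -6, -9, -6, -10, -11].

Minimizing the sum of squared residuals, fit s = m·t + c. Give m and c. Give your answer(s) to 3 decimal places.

Entries of MᵀM: Σt·t = 238, Σt = 34, Σ1 = 6.
Moment sums: Σt·s = -301, Σs = -48.
Normal equations: [[238, 34]; [34, 6]]·[m, c]ᵀ = [-301, -48]ᵀ.
det = 238·6 − 34² = 272.
m = ((-301)·6 − 34·(-48))/272 = -87/136; c = (238·(-48) − 34·(-301))/272 = -35/8.

m = -0.640, c = -4.375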